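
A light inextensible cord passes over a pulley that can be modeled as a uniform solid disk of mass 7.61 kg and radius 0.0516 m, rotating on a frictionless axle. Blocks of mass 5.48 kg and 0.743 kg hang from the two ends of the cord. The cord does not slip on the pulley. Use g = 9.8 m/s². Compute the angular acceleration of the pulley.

I = ½MR² = (1/2)(7.61)(0.0516)² = 0.01013 kg·m².
Heavier block: m₁g − T₁ = m₁a. Lighter block: T₂ − m₂g = m₂a.
Pulley: (T₁ − T₂)R = Iα = I(a/R), so T₁ − T₂ = (I/R²)a = (1/2)M_p a = 3.805·a.
Adding the three: (m₁ − m₂)g = (m₁ + m₂ + 3.805)a, so a = (5.48 − 0.743)(9.8)/(5.48 + 0.743 + 3.805) = 4.629 m/s².
α = a/R = 4.629/0.0516 = 89.72 rad/s².

α ≈ 89.7 rad/s²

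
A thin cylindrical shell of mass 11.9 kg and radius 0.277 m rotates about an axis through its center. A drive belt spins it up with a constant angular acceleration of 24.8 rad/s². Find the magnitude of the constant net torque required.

τ ≈ 22.6 N·m

I = MR² = (11.9)(0.277)² = 0.9131 kg·m².
τ = Iα = (0.9131)(24.80) = 22.64 N·m.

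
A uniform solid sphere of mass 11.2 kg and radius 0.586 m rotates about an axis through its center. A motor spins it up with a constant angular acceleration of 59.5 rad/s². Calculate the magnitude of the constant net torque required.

τ ≈ 91.5 N·m

I = (2/5)MR² = (2/5)(11.2)(0.586)² = 1.538 kg·m².
τ = Iα = (1.538)(59.50) = 91.54 N·m.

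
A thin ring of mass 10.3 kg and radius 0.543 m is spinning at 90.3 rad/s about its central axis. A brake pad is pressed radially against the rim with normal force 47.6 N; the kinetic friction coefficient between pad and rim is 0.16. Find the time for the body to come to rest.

t ≈ 66.3 s

I = MR² = (10.3)(0.543)² = 3.037 kg·m².
Friction force f = μN = (0.16)(47.6) = 7.616 N at the rim; torque magnitude τ = fR = 4.135 N·m, opposing ω.
|α| = τ/I = 4.135/3.037 = 1.362 rad/s² (deceleration).
0 = ω₀ − |α|t ⇒ t = ω₀/|α| = 90.3/1.362 = 66.31 s.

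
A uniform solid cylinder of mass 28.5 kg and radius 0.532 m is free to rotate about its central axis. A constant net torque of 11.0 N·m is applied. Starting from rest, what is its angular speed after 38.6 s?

ω ≈ 105 rad/s

I = ½MR² = (1/2)(28.5)(0.532)² = 4.033 kg·m².
α = τ/I = 11.0/4.033 = 2.727 rad/s².
ω = ω₀ + αt = 0 + (2.727)(38.6) = 105.3 rad/s.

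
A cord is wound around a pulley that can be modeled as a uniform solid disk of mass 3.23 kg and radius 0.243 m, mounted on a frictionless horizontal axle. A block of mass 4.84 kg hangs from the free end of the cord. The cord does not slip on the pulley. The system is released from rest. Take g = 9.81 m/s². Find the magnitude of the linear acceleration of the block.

a ≈ 7.36 m/s²

I = ½MR² = (1/2)(3.23)(0.243)² = 0.09536 kg·m².
Block: mg − T = ma. Pulley: TR = Iα. No-slip: a = αR, so T = (I/R²)a = 1.615·a.
Then mg = (m + 1.615)a, so a = (4.84)(9.81)/(4.84 + 1.615) = 7.356 m/s².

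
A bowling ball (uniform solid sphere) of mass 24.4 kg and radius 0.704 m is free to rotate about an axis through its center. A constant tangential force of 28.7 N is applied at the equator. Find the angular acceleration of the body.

α ≈ 4.18 rad/s²

I = (2/5)MR² = (2/5)(24.4)(0.704)² = 4.837 kg·m².
τ = F R = (28.7)(0.704) = 20.20 N·m.
Newton's second law for rotation, τ = Iα, gives α = τ/I = 20.20/4.837 = 4.177 rad/s².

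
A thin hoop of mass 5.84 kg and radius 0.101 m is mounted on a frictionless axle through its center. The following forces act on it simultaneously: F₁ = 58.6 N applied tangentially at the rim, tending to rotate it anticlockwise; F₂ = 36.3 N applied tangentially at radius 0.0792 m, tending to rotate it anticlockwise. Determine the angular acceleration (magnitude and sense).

α ≈ 148 rad/s², anticlockwise

I = MR² = (5.84)(0.101)² = 0.05957 kg·m².
Taking anticlockwise as positive: τ₁ = +(58.6)(0.101) = +5.919 N·m; τ₂ = +(36.3)(0.0792) = +2.875 N·m.
Net torque τ = 8.794 N·m.
α = τ/I = 8.794/0.05957 = 147.6 rad/s².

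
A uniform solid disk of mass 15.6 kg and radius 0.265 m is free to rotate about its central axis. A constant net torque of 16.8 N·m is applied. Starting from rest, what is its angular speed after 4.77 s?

ω ≈ 146 rad/s

I = ½MR² = (1/2)(15.6)(0.265)² = 0.5478 kg·m².
α = τ/I = 16.8/0.5478 = 30.67 rad/s².
ω = ω₀ + αt = 0 + (30.67)(4.77) = 146.3 rad/s.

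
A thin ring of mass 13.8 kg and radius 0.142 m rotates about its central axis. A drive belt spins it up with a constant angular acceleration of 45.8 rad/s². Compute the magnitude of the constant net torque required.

I = MR² = (13.8)(0.142)² = 0.2783 kg·m².
τ = Iα = (0.2783)(45.80) = 12.74 N·m.

τ ≈ 12.7 N·m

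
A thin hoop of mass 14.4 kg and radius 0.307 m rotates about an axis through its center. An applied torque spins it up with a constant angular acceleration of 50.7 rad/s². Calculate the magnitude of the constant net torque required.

I = MR² = (14.4)(0.307)² = 1.357 kg·m².
τ = Iα = (1.357)(50.70) = 68.81 N·m.

τ ≈ 68.8 N·m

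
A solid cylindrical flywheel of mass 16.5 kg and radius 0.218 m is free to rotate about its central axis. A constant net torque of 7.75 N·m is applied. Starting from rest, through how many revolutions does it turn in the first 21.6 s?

≈ 734 revolutions

I = ½MR² = (1/2)(16.5)(0.218)² = 0.3921 kg·m².
α = τ/I = 7.75/0.3921 = 19.77 rad/s².
θ = ½αt² = ½(19.77)(21.6)² = 4611 rad.
Revolutions = θ/(2π) = 733.9.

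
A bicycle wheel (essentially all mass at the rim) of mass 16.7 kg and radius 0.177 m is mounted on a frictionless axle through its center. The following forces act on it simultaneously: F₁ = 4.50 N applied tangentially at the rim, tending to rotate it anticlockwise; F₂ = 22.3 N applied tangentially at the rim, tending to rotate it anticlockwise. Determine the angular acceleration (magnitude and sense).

I = MR² = (16.7)(0.177)² = 0.5232 kg·m².
Taking anticlockwise as positive: τ₁ = +(4.50)(0.177) = +0.7965 N·m; τ₂ = +(22.3)(0.177) = +3.947 N·m.
Net torque τ = 4.744 N·m.
α = τ/I = 4.744/0.5232 = 9.067 rad/s².

α ≈ 9.07 rad/s², anticlockwise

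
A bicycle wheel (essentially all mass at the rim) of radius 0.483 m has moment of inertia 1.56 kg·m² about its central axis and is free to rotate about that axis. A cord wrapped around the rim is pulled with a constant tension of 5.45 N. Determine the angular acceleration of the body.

α ≈ 1.69 rad/s²

τ = F R = (5.45)(0.483) = 2.632 N·m.
From τ = Iα: α = 2.632/1.560 = 1.687 rad/s².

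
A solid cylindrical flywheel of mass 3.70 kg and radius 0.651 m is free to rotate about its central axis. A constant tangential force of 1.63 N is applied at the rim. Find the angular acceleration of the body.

I = ½MR² = (1/2)(3.70)(0.651)² = 0.7840 kg·m².
τ = F R = (1.63)(0.651) = 1.061 N·m.
From τ = Iα: α = 1.061/0.7840 = 1.353 rad/s².

α ≈ 1.35 rad/s²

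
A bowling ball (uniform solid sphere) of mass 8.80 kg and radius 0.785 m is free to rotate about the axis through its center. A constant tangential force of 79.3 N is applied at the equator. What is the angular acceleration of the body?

α ≈ 28.7 rad/s²

I = (2/5)MR² = (2/5)(8.80)(0.785)² = 2.169 kg·m².
τ = F R = (79.3)(0.785) = 62.25 N·m.
Newton's second law for rotation, τ = Iα, gives α = τ/I = 62.25/2.169 = 28.70 rad/s².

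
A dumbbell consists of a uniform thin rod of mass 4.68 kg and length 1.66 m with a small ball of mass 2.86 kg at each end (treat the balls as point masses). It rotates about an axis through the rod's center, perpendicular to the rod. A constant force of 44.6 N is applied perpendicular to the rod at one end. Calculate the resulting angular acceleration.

I_rod = (1/12)ML² = (1/12)(4.68)(1.66)² = 1.075 kg·m².
I_balls = 2·m·(L/2)² = 2(2.86)(0.8300)² = 3.941 kg·m².
Total I = 5.015 kg·m².
τ = F·(L/2) = (44.6)(0.830) = 37.02 N·m.
α = τ/I = 37.02/5.015 = 7.381 rad/s².

α ≈ 7.38 rad/s²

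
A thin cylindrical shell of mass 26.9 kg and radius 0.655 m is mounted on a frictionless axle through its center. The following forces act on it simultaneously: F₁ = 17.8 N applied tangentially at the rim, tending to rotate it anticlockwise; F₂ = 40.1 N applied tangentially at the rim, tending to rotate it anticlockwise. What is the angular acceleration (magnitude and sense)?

I = MR² = (26.9)(0.655)² = 11.54 kg·m².
Taking anticlockwise as positive: τ₁ = +(17.8)(0.655) = +11.66 N·m; τ₂ = +(40.1)(0.655) = +26.27 N·m.
Net torque τ = 37.92 N·m.
α = τ/I = 37.92/11.54 = 3.286 rad/s².

α ≈ 3.29 rad/s², anticlockwise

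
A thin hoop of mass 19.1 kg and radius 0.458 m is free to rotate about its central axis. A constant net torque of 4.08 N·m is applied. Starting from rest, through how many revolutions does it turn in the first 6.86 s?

I = MR² = (19.1)(0.458)² = 4.006 kg·m².
α = τ/I = 4.08/4.006 = 1.018 rad/s².
θ = ½αt² = ½(1.018)(6.86)² = 23.96 rad.
Revolutions = θ/(2π) = 3.814.

≈ 3.81 revolutions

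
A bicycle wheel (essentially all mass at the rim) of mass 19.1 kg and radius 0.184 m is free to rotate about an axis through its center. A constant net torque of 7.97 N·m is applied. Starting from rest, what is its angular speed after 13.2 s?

ω ≈ 163 rad/s

I = MR² = (19.1)(0.184)² = 0.6466 kg·m².
α = τ/I = 7.97/0.6466 = 12.33 rad/s².
ω = ω₀ + αt = 0 + (12.33)(13.2) = 162.7 rad/s.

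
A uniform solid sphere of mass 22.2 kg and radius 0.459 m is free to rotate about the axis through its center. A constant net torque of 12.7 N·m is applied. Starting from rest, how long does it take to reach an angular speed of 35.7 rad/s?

I = (2/5)MR² = (2/5)(22.2)(0.459)² = 1.871 kg·m².
α = τ/I = 12.7/1.871 = 6.788 rad/s².
ω = αt ⇒ t = ω/α = 35.7/6.788 = 5.259 s.

t ≈ 5.26 s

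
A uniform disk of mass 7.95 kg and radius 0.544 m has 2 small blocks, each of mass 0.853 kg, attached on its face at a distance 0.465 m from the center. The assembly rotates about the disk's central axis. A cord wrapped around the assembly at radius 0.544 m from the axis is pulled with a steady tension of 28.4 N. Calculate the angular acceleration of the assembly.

α ≈ 10.00 rad/s²

I_disk = ½MR² = ½(7.95)(0.544)² = 1.176 kg·m².
I_blocks = 2·m·r² = 2(0.853)(0.465)² = 0.3689 kg·m².
Total I = 1.545 kg·m².
τ = F r = (28.4)(0.544) = 15.45 N·m.
α = τ/I = 15.45/1.545 = 9.998 rad/s².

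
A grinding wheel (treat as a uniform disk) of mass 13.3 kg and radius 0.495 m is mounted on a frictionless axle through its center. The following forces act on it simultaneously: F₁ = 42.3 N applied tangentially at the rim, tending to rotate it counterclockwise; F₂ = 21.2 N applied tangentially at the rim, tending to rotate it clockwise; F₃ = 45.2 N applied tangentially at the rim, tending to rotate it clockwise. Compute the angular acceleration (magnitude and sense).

I = ½MR² = (1/2)(13.3)(0.495)² = 1.629 kg·m².
Taking counterclockwise as positive: τ₁ = +(42.3)(0.495) = +20.94 N·m; τ₂ = −(21.2)(0.495) = −10.49 N·m; τ₃ = −(45.2)(0.495) = −22.37 N·m.
Net torque τ = -11.93 N·m.
α = τ/I = -11.93/1.629 = -7.321 rad/s².

α ≈ 7.32 rad/s², clockwise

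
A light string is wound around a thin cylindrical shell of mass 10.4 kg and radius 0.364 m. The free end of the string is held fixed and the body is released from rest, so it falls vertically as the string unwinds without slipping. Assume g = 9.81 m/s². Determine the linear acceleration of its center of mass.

a ≈ 4.91 m/s²

Translation: Mg − T = Ma. Rotation about the center: TR = Iα with I = MR².
With a = αR: T = (I/R²)a = M a, so Mg = (1 + 1.000)Ma.
a = g/(1 + 1.000) = 9.81/2.000 = 4.905 m/s².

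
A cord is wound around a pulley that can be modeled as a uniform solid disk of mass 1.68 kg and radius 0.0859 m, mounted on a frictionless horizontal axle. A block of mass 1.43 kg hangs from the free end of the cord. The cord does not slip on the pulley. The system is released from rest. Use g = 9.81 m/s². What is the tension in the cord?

I = ½MR² = (1/2)(1.68)(0.0859)² = 0.006198 kg·m².
Block: mg − T = ma. Pulley: TR = Iα. No-slip: a = αR, so T = (I/R²)a = 0.8400·a.
Then mg = (m + 0.8400)a, so a = (1.43)(9.81)/(1.43 + 0.8400) = 6.180 m/s².
T = 0.8400·a = 5.191 N.

T ≈ 5.19 N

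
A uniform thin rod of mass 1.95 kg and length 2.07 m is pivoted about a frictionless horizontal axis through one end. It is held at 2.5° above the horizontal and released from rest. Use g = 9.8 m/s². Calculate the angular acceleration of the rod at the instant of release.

About the pivot, I = (1/3)ML² = (1/3)(1.95)(2.07)² = 2.785 kg·m².
The weight acts at the center, a distance L/2 = 1.035 m from the pivot; τ = Mg(L/2) cos 2.5° = 19.76 N·m.
α = τ/I = 19.76/2.785 = 7.095 rad/s².
(Equivalently α = (3g/(2L)) cos 2.5° = 7.095 rad/s².)

α ≈ 7.09 rad/s²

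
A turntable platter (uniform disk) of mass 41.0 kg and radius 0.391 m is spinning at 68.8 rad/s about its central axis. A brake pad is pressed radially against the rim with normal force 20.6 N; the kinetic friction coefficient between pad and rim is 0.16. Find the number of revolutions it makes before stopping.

I = ½MR² = (1/2)(41.0)(0.391)² = 3.134 kg·m².
Friction force f = μN = (0.16)(20.6) = 3.296 N at the rim; torque magnitude τ = fR = 1.289 N·m, opposing ω.
|α| = τ/I = 1.289/3.134 = 0.4112 rad/s² (deceleration).
ω² = ω₀² − 2|α|θ with ω = 0 ⇒ θ = ω₀²/(2|α|) = 5756 rad = 916.0 rev.

≈ 916 revolutions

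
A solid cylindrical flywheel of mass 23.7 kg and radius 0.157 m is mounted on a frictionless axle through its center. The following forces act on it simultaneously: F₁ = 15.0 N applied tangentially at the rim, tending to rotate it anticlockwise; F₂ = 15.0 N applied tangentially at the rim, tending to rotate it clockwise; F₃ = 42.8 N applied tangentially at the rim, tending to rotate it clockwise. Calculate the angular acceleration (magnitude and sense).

I = ½MR² = (1/2)(23.7)(0.157)² = 0.2921 kg·m².
Taking anticlockwise as positive: τ₁ = +(15.0)(0.157) = +2.355 N·m; τ₂ = −(15.0)(0.157) = −2.355 N·m; τ₃ = −(42.8)(0.157) = −6.720 N·m.
Net torque τ = -6.720 N·m.
α = τ/I = -6.720/0.2921 = -23.01 rad/s².

α ≈ 23.0 rad/s², clockwise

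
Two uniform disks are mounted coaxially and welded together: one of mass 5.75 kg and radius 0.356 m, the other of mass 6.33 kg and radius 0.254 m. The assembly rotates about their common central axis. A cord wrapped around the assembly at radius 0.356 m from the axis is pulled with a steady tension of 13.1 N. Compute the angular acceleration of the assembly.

I = ½M₁R₁² + ½M₂R₂² = ½(5.75)(0.356)² + ½(6.33)(0.254)² = 0.5686 kg·m².
τ = F r = (13.1)(0.356) = 4.664 N·m.
α = τ/I = 4.664/0.5686 = 8.202 rad/s².

α ≈ 8.20 rad/s²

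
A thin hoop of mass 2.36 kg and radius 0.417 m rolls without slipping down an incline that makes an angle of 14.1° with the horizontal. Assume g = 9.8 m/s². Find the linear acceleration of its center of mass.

Translation along the incline: Mg sinθ − f = Ma.
Rotation about the center: fR = Iα with I = MR². No-slip gives a = αR, so f = (I/R²)a = M a.
Substituting: Mg sinθ = (1 + 1.000)Ma, so a = g sinθ/(1 + 1.000) = (9.8) sin 14.1° / 2.000 = 1.194 m/s².

a ≈ 1.19 m/s²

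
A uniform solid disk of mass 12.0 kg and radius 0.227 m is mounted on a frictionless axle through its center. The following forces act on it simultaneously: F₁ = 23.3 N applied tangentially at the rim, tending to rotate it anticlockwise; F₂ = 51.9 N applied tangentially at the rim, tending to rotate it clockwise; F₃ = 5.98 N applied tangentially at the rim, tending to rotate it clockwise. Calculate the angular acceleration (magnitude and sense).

α ≈ 25.4 rad/s², clockwise

I = ½MR² = (1/2)(12.0)(0.227)² = 0.3092 kg·m².
Taking anticlockwise as positive: τ₁ = +(23.3)(0.227) = +5.289 N·m; τ₂ = −(51.9)(0.227) = −11.78 N·m; τ₃ = −(5.98)(0.227) = −1.357 N·m.
Net torque τ = -7.850 N·m.
α = τ/I = -7.850/0.3092 = -25.39 rad/s².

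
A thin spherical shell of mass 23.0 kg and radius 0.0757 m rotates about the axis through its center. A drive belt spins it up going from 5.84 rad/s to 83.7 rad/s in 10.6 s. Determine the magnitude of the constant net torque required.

τ ≈ 0.645 N·m

I = (2/3)MR² = (2/3)(23.0)(0.0757)² = 0.08787 kg·m².
α = Δω/Δt = (83.7 − 5.84)/10.6 = 7.345 rad/s².
τ = Iα = (0.08787)(7.345) = 0.6454 N·m.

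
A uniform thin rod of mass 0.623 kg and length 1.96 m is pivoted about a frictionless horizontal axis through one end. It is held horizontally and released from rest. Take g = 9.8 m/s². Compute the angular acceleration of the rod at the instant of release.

α ≈ 7.50 rad/s²

About the pivot, I = (1/3)ML² = (1/3)(0.623)(1.96)² = 0.7978 kg·m².
The weight acts at the center, a distance L/2 = 0.9800 m from the pivot; τ = Mg(L/2) = 5.983 N·m.
α = τ/I = 5.983/0.7978 = 7.500 rad/s².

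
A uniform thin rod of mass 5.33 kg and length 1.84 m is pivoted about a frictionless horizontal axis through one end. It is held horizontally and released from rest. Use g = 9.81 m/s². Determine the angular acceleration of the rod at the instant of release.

α ≈ 8.00 rad/s²

About the pivot, I = (1/3)ML² = (1/3)(5.33)(1.84)² = 6.015 kg·m².
The weight acts at the center, a distance L/2 = 0.9200 m from the pivot; τ = Mg(L/2) = 48.10 N·m.
α = τ/I = 48.10/6.015 = 7.997 rad/s².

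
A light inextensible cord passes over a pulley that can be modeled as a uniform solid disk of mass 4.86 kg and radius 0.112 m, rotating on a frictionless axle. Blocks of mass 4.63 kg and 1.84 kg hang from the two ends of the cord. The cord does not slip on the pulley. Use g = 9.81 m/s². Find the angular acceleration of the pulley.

I = ½MR² = (1/2)(4.86)(0.112)² = 0.03048 kg·m².
Heavier block: m₁g − T₁ = m₁a. Lighter block: T₂ − m₂g = m₂a.
Pulley: (T₁ − T₂)R = Iα = I(a/R), so T₁ − T₂ = (I/R²)a = (1/2)M_p a = 2.430·a.
Adding the three: (m₁ − m₂)g = (m₁ + m₂ + 2.430)a, so a = (4.63 − 1.84)(9.81)/(4.63 + 1.84 + 2.430) = 3.075 m/s².
α = a/R = 3.075/0.112 = 27.46 rad/s².

α ≈ 27.5 rad/s²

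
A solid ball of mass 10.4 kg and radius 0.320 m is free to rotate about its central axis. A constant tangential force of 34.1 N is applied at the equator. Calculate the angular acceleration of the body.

I = (2/5)MR² = (2/5)(10.4)(0.320)² = 0.4260 kg·m².
τ = F R = (34.1)(0.320) = 10.91 N·m.
From τ = Iα: α = 10.91/0.4260 = 25.62 rad/s².

α ≈ 25.6 rad/s²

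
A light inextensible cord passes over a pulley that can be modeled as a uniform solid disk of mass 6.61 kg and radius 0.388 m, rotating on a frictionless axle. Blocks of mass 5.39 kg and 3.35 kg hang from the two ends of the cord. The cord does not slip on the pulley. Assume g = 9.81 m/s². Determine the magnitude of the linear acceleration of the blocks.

I = ½MR² = (1/2)(6.61)(0.388)² = 0.4975 kg·m².
Heavier block: m₁g − T₁ = m₁a. Lighter block: T₂ − m₂g = m₂a.
Pulley: (T₁ − T₂)R = Iα = I(a/R), so T₁ − T₂ = (I/R²)a = (1/2)M_p a = 3.305·a.
Adding the three: (m₁ − m₂)g = (m₁ + m₂ + 3.305)a, so a = (5.39 − 3.35)(9.81)/(5.39 + 3.35 + 3.305) = 1.661 m/s².

a ≈ 1.66 m/s²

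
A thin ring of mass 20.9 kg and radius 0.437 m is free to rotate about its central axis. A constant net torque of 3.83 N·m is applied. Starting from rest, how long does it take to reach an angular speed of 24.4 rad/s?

I = MR² = (20.9)(0.437)² = 3.991 kg·m².
α = τ/I = 3.83/3.991 = 0.9596 rad/s².
ω = αt ⇒ t = ω/α = 24.4/0.9596 = 25.43 s.

t ≈ 25.4 s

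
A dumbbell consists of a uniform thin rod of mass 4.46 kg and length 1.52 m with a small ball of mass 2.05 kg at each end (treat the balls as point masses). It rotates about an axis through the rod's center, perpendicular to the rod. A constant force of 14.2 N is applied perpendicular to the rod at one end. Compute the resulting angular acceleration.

α ≈ 3.34 rad/s²

I_rod = (1/12)ML² = (1/12)(4.46)(1.52)² = 0.8587 kg·m².
I_balls = 2·m·(L/2)² = 2(2.05)(0.7600)² = 2.368 kg·m².
Total I = 3.227 kg·m².
τ = F·(L/2) = (14.2)(0.760) = 10.79 N·m.
α = τ/I = 10.79/3.227 = 3.344 rad/s².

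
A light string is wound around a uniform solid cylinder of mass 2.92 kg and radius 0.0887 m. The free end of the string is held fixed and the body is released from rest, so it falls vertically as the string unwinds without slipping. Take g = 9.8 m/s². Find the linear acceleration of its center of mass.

a ≈ 6.53 m/s²

Translation: Mg − T = Ma. Rotation about the center: TR = Iα with I = ½MR².
With a = αR: T = (I/R²)a = (1/2)M a, so Mg = (1 + 0.5000)Ma.
a = g/(1 + 0.5000) = 9.8/1.500 = 6.533 m/s².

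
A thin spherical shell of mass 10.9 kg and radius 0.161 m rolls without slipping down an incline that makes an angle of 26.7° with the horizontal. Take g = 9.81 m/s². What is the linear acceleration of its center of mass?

a ≈ 2.64 m/s²

Translation along the incline: Mg sinθ − f = Ma.
Rotation about the center: fR = Iα with I = (2/3)MR². No-slip gives a = αR, so f = (I/R²)a = (2/3)M a.
Substituting: Mg sinθ = (1 + 0.6667)Ma, so a = g sinθ/(1 + 0.6667) = (9.81) sin 26.7° / 1.667 = 2.645 m/s².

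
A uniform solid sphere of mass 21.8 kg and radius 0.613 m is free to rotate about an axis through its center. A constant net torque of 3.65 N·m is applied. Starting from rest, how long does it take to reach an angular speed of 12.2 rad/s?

t ≈ 11.0 s

I = (2/5)MR² = (2/5)(21.8)(0.613)² = 3.277 kg·m².
α = τ/I = 3.65/3.277 = 1.114 rad/s².
ω = αt ⇒ t = ω/α = 12.2/1.114 = 10.95 s.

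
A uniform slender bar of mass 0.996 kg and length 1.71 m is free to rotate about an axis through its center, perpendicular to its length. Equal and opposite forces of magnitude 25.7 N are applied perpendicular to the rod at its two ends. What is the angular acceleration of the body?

I = (1/12)ML² = (1/12)(0.996)(1.71)² = 0.2427 kg·m².
The couple gives τ = F·(L/2) + F·(L/2) = F L = (25.7)(1.71) = 43.95 N·m.
Newton's second law for rotation, τ = Iα, gives α = τ/I = 43.95/0.2427 = 181.1 rad/s².

α ≈ 181 rad/s²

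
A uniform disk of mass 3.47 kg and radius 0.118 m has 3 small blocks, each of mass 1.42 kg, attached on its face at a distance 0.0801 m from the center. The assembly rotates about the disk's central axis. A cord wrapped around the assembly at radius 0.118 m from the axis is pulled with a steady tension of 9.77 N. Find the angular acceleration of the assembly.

I_disk = ½MR² = ½(3.47)(0.118)² = 0.02416 kg·m².
I_blocks = 3·m·r² = 3(1.42)(0.0801)² = 0.02733 kg·m².
Total I = 0.05149 kg·m².
τ = F r = (9.77)(0.118) = 1.153 N·m.
α = τ/I = 1.153/0.05149 = 22.39 rad/s².

α ≈ 22.4 rad/s²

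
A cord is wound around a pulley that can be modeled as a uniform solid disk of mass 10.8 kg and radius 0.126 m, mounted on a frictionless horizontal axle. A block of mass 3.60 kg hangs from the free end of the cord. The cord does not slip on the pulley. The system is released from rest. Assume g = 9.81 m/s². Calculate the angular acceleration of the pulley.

I = ½MR² = (1/2)(10.8)(0.126)² = 0.08573 kg·m².
Block: mg − T = ma. Pulley: TR = Iα. No-slip: a = αR, so T = (I/R²)a = 5.400·a.
Then mg = (m + 5.400)a, so a = (3.60)(9.81)/(3.60 + 5.400) = 3.924 m/s².
α = a/R = 3.924/0.126 = 31.14 rad/s².

α ≈ 31.1 rad/s²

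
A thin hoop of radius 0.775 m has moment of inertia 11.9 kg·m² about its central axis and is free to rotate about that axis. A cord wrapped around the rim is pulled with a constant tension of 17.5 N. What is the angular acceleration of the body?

τ = F R = (17.5)(0.775) = 13.56 N·m.
From τ = Iα: α = 13.56/11.90 = 1.140 rad/s².

α ≈ 1.14 rad/s²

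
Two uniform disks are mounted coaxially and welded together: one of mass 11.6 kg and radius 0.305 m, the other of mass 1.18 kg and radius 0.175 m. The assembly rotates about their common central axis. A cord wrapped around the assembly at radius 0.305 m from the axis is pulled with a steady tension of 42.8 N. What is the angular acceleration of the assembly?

α ≈ 23.4 rad/s²

I = ½M₁R₁² + ½M₂R₂² = ½(11.6)(0.305)² + ½(1.18)(0.175)² = 0.5576 kg·m².
τ = F r = (42.8)(0.305) = 13.05 N·m.
α = τ/I = 13.05/0.5576 = 23.41 rad/s².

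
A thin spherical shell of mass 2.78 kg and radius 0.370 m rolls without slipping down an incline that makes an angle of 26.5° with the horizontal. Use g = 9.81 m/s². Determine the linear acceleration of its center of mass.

Translation along the incline: Mg sinθ − f = Ma.
Rotation about the center: fR = Iα with I = (2/3)MR². No-slip gives a = αR, so f = (I/R²)a = (2/3)M a.
Substituting: Mg sinθ = (1 + 0.6667)Ma, so a = g sinθ/(1 + 0.6667) = (9.81) sin 26.5° / 1.667 = 2.626 m/s².

a ≈ 2.63 m/s²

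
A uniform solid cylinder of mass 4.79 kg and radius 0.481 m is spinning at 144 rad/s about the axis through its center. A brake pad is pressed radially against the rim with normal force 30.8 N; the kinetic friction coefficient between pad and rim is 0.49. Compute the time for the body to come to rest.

t ≈ 11.0 s

I = ½MR² = (1/2)(4.79)(0.481)² = 0.5541 kg·m².
Friction force f = μN = (0.49)(30.8) = 15.09 N at the rim; torque magnitude τ = fR = 7.259 N·m, opposing ω.
|α| = τ/I = 7.259/0.5541 = 13.10 rad/s² (deceleration).
0 = ω₀ − |α|t ⇒ t = ω₀/|α| = 144/13.10 = 10.99 s.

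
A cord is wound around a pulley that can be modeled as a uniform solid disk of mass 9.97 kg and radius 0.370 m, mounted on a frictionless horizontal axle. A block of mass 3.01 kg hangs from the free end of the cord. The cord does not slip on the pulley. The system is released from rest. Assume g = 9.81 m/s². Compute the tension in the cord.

T ≈ 18.4 N

I = ½MR² = (1/2)(9.97)(0.370)² = 0.6824 kg·m².
Block: mg − T = ma. Pulley: TR = Iα. No-slip: a = αR, so T = (I/R²)a = 4.985·a.
Then mg = (m + 4.985)a, so a = (3.01)(9.81)/(3.01 + 4.985) = 3.693 m/s².
T = 4.985·a = 18.41 N.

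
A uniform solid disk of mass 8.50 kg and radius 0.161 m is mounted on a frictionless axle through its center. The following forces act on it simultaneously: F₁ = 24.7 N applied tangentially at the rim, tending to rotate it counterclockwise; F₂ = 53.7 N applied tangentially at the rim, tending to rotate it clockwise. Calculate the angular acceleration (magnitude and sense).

I = ½MR² = (1/2)(8.50)(0.161)² = 0.1102 kg·m².
Taking counterclockwise as positive: τ₁ = +(24.7)(0.161) = +3.977 N·m; τ₂ = −(53.7)(0.161) = −8.646 N·m.
Net torque τ = -4.669 N·m.
α = τ/I = -4.669/0.1102 = -42.38 rad/s².

α ≈ 42.4 rad/s², clockwise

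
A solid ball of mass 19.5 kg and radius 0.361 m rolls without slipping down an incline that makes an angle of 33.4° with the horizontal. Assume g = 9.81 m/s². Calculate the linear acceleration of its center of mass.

a ≈ 3.86 m/s²

Translation along the incline: Mg sinθ − f = Ma.
Rotation about the center: fR = Iα with I = (2/5)MR². No-slip gives a = αR, so f = (I/R²)a = (2/5)M a.
Substituting: Mg sinθ = (1 + 0.4000)Ma, so a = g sinθ/(1 + 0.4000) = (9.81) sin 33.4° / 1.400 = 3.857 m/s².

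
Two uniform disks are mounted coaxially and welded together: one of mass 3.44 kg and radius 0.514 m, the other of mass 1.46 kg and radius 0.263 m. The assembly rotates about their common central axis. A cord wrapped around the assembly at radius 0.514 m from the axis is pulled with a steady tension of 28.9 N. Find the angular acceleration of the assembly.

α ≈ 29.4 rad/s²

I = ½M₁R₁² + ½M₂R₂² = ½(3.44)(0.514)² + ½(1.46)(0.263)² = 0.5049 kg·m².
τ = F r = (28.9)(0.514) = 14.85 N·m.
α = τ/I = 14.85/0.5049 = 29.42 rad/s².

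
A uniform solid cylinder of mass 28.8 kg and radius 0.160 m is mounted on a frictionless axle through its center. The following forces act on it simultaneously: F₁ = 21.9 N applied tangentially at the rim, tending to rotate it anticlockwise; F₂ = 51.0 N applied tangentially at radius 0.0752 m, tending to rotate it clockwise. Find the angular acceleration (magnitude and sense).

α ≈ 0.898 rad/s², clockwise

I = ½MR² = (1/2)(28.8)(0.160)² = 0.3686 kg·m².
Taking anticlockwise as positive: τ₁ = +(21.9)(0.160) = +3.504 N·m; τ₂ = −(51.0)(0.0752) = −3.835 N·m.
Net torque τ = -0.3312 N·m.
α = τ/I = -0.3312/0.3686 = -0.8984 rad/s².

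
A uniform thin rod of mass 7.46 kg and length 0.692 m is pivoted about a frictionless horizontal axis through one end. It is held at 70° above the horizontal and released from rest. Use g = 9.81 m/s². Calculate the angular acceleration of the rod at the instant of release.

α ≈ 7.27 rad/s²

About the pivot, I = (1/3)ML² = (1/3)(7.46)(0.692)² = 1.191 kg·m².
The weight acts at the center, a distance L/2 = 0.3460 m from the pivot; τ = Mg(L/2) cos 70° = 8.660 N·m.
α = τ/I = 8.660/1.191 = 7.273 rad/s².
(Equivalently α = (3g/(2L)) cos 70° = 7.273 rad/s².)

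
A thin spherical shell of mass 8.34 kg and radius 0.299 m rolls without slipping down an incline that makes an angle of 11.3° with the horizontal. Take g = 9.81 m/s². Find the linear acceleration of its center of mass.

Translation along the incline: Mg sinθ − f = Ma.
Rotation about the center: fR = Iα with I = (2/3)MR². No-slip gives a = αR, so f = (I/R²)a = (2/3)M a.
Substituting: Mg sinθ = (1 + 0.6667)Ma, so a = g sinθ/(1 + 0.6667) = (9.81) sin 11.3° / 1.667 = 1.153 m/s².

a ≈ 1.15 m/s²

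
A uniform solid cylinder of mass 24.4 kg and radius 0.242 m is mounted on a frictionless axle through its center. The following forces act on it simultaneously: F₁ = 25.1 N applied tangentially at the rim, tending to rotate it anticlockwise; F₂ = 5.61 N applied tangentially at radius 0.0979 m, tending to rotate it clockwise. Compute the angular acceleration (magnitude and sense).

I = ½MR² = (1/2)(24.4)(0.242)² = 0.7145 kg·m².
Taking anticlockwise as positive: τ₁ = +(25.1)(0.242) = +6.074 N·m; τ₂ = −(5.61)(0.0979) = −0.5492 N·m.
Net torque τ = 5.525 N·m.
α = τ/I = 5.525/0.7145 = 7.733 rad/s².

α ≈ 7.73 rad/s², anticlockwise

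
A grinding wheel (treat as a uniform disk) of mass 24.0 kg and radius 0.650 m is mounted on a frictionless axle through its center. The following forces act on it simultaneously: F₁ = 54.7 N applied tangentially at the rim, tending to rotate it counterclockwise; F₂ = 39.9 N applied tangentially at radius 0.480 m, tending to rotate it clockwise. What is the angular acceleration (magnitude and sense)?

I = ½MR² = (1/2)(24.0)(0.650)² = 5.070 kg·m².
Taking counterclockwise as positive: τ₁ = +(54.7)(0.650) = +35.55 N·m; τ₂ = −(39.9)(0.480) = −19.15 N·m.
Net torque τ = 16.40 N·m.
α = τ/I = 16.40/5.070 = 3.235 rad/s².

α ≈ 3.24 rad/s², counterclockwise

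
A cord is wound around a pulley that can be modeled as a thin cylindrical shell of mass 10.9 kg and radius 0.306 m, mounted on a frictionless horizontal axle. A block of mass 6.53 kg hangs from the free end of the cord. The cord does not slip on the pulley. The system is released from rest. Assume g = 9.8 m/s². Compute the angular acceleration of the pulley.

I = MR² = (10.9)(0.306)² = 1.021 kg·m².
Block: mg − T = ma. Pulley: TR = Iα. No-slip: a = αR, so T = (I/R²)a = 10.90·a.
Then mg = (m + 10.90)a, so a = (6.53)(9.8)/(6.53 + 10.90) = 3.671 m/s².
α = a/R = 3.671/0.306 = 12.00 rad/s².

α ≈ 12.0 rad/s²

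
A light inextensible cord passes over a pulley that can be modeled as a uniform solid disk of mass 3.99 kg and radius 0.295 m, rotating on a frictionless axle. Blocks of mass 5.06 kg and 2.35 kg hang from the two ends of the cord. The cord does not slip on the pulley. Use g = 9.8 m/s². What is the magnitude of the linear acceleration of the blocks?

I = ½MR² = (1/2)(3.99)(0.295)² = 0.1736 kg·m².
Heavier block: m₁g − T₁ = m₁a. Lighter block: T₂ − m₂g = m₂a.
Pulley: (T₁ − T₂)R = Iα = I(a/R), so T₁ − T₂ = (I/R²)a = (1/2)M_p a = 1.995·a.
Adding the three: (m₁ − m₂)g = (m₁ + m₂ + 1.995)a, so a = (5.06 − 2.35)(9.8)/(5.06 + 2.35 + 1.995) = 2.824 m/s².

a ≈ 2.82 m/s²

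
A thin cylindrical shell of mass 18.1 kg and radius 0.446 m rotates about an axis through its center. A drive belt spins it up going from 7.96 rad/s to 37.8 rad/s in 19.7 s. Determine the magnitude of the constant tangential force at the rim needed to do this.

F ≈ 12.2 N

I = MR² = (18.1)(0.446)² = 3.600 kg·m².
α = Δω/Δt = (37.8 − 7.96)/19.7 = 1.515 rad/s².
The required torque is τ = Iα = (3.600)(1.515) = 5.454 N·m.
A tangential force at the rim gives τ = FR, so F = τ/R = 5.454/0.446 = 12.23 N.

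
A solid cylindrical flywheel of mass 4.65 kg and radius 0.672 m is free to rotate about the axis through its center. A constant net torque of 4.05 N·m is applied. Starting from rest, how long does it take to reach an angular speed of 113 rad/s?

I = ½MR² = (1/2)(4.65)(0.672)² = 1.050 kg·m².
α = τ/I = 4.05/1.050 = 3.857 rad/s².
ω = αt ⇒ t = ω/α = 113/3.857 = 29.29 s.

t ≈ 29.3 s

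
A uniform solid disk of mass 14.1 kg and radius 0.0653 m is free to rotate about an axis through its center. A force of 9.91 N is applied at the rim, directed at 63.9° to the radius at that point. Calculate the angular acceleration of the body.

I = ½MR² = (1/2)(14.1)(0.0653)² = 0.03006 kg·m².
Only the tangential component produces torque: τ = F R sinθ = (9.91)(0.0653) sin 63.9° = 0.5811 N·m.
From τ = Iα: α = 0.5811/0.03006 = 19.33 rad/s².

α ≈ 19.3 rad/s²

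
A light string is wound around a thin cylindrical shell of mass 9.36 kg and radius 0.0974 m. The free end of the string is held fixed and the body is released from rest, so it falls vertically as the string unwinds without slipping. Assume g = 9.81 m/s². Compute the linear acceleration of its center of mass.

Translation: Mg − T = Ma. Rotation about the center: TR = Iα with I = MR².
With a = αR: T = (I/R²)a = M a, so Mg = (1 + 1.000)Ma.
a = g/(1 + 1.000) = 9.81/2.000 = 4.905 m/s².

a ≈ 4.91 m/s²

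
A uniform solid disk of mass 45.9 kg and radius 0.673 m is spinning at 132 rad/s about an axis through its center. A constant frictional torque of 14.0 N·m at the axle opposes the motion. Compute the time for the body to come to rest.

I = ½MR² = (1/2)(45.9)(0.673)² = 10.39 kg·m².
The net torque has magnitude 14.0 N·m, opposing ω.
|α| = τ/I = 14.00/10.39 = 1.347 rad/s² (deceleration).
0 = ω₀ − |α|t ⇒ t = ω₀/|α| = 132/1.347 = 98.01 s.

t ≈ 98.0 s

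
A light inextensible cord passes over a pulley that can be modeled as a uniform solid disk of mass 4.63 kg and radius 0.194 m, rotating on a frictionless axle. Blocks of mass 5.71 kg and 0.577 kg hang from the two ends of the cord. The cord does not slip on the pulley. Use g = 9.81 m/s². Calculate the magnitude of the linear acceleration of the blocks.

I = ½MR² = (1/2)(4.63)(0.194)² = 0.08713 kg·m².
Heavier block: m₁g − T₁ = m₁a. Lighter block: T₂ − m₂g = m₂a.
Pulley: (T₁ − T₂)R = Iα = I(a/R), so T₁ − T₂ = (I/R²)a = (1/2)M_p a = 2.315·a.
Adding the three: (m₁ − m₂)g = (m₁ + m₂ + 2.315)a, so a = (5.71 − 0.577)(9.81)/(5.71 + 0.577 + 2.315) = 5.854 m/s².

a ≈ 5.85 m/s²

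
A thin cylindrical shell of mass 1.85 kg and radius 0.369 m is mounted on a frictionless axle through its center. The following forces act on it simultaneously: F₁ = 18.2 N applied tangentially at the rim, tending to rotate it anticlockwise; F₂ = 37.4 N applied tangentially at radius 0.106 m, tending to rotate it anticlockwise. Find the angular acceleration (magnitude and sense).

α ≈ 42.4 rad/s², anticlockwise

I = MR² = (1.85)(0.369)² = 0.2519 kg·m².
Taking anticlockwise as positive: τ₁ = +(18.2)(0.369) = +6.716 N·m; τ₂ = +(37.4)(0.106) = +3.964 N·m.
Net torque τ = 10.68 N·m.
α = τ/I = 10.68/0.2519 = 42.40 rad/s².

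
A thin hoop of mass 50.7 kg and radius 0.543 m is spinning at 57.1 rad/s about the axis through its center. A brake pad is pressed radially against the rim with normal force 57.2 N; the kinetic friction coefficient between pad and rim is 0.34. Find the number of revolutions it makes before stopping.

≈ 367 revolutions

I = MR² = (50.7)(0.543)² = 14.95 kg·m².
Friction force f = μN = (0.34)(57.2) = 19.45 N at the rim; torque magnitude τ = fR = 10.56 N·m, opposing ω.
|α| = τ/I = 10.56/14.95 = 0.7064 rad/s² (deceleration).
ω² = ω₀² − 2|α|θ with ω = 0 ⇒ θ = ω₀²/(2|α|) = 2308 rad = 367.3 rev.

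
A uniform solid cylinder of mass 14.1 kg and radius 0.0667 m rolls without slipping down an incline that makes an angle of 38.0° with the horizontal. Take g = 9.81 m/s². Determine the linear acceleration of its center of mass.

Translation along the incline: Mg sinθ − f = Ma.
Rotation about the center: fR = Iα with I = ½MR². No-slip gives a = αR, so f = (I/R²)a = (1/2)M a.
Substituting: Mg sinθ = (1 + 0.5000)Ma, so a = g sinθ/(1 + 0.5000) = (9.81) sin 38.0° / 1.500 = 4.026 m/s².

a ≈ 4.03 m/s²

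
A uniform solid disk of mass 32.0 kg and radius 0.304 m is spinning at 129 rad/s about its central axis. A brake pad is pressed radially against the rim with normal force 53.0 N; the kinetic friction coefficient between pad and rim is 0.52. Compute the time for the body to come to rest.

I = ½MR² = (1/2)(32.0)(0.304)² = 1.479 kg·m².
Friction force f = μN = (0.52)(53.0) = 27.56 N at the rim; torque magnitude τ = fR = 8.378 N·m, opposing ω.
|α| = τ/I = 8.378/1.479 = 5.666 rad/s² (deceleration).
0 = ω₀ − |α|t ⇒ t = ω₀/|α| = 129/5.666 = 22.77 s.

t ≈ 22.8 s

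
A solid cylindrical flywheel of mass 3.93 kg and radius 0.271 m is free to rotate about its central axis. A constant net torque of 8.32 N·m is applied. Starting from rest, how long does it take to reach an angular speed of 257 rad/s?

I = ½MR² = (1/2)(3.93)(0.271)² = 0.1443 kg·m².
α = τ/I = 8.32/0.1443 = 57.65 rad/s².
ω = αt ⇒ t = ω/α = 257/57.65 = 4.458 s.

t ≈ 4.46 s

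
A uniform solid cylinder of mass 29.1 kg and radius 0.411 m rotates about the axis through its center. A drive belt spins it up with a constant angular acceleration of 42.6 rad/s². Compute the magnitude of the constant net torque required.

τ ≈ 105 N·m

I = ½MR² = (1/2)(29.1)(0.411)² = 2.458 kg·m².
τ = Iα = (2.458)(42.60) = 104.7 N·m.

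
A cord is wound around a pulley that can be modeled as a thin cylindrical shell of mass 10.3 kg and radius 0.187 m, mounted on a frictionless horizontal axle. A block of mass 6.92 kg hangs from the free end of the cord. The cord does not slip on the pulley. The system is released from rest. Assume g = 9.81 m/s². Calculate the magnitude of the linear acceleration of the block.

I = MR² = (10.3)(0.187)² = 0.3602 kg·m².
Block: mg − T = ma. Pulley: TR = Iα. No-slip: a = αR, so T = (I/R²)a = 10.30·a.
Then mg = (m + 10.30)a, so a = (6.92)(9.81)/(6.92 + 10.30) = 3.942 m/s².

a ≈ 3.94 m/s²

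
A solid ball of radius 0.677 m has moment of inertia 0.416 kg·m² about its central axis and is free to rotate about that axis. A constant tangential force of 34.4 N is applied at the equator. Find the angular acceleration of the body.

α ≈ 56.0 rad/s²

τ = F R = (34.4)(0.677) = 23.29 N·m.
Newton's second law for rotation, τ = Iα, gives α = τ/I = 23.29/0.4160 = 55.98 rad/s².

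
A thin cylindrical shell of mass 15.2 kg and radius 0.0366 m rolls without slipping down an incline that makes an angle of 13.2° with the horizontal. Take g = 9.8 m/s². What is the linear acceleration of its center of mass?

a ≈ 1.12 m/s²

Translation along the incline: Mg sinθ − f = Ma.
Rotation about the center: fR = Iα with I = MR². No-slip gives a = αR, so f = (I/R²)a = M a.
Substituting: Mg sinθ = (1 + 1.000)Ma, so a = g sinθ/(1 + 1.000) = (9.8) sin 13.2° / 2.000 = 1.119 m/s².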